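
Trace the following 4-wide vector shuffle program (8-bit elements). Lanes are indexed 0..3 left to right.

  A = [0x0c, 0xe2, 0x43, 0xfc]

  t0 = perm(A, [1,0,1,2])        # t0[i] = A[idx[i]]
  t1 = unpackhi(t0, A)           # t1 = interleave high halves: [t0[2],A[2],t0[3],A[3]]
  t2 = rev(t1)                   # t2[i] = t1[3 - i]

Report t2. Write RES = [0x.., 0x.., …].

→ t0 |e2|0c|e2|43|
→ t1 |e2|43|43|fc|
→ t2 |fc|43|43|e2|

RES = [ 0xfc  0x43  0x43  0xe2 ]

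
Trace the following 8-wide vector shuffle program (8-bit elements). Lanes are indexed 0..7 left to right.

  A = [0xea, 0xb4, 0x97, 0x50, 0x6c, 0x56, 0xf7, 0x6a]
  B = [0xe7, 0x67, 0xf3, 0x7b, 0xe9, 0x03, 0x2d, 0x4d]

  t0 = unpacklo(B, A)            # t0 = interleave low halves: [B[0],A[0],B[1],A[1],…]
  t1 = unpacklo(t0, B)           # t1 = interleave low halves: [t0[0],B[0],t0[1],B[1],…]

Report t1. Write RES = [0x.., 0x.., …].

→ t0 |e7|ea|67|b4|f3|97|7b|50|
→ t1 |e7|e7|ea|67|67|f3|b4|7b|

RES = [ 0xe7  0xe7  0xea  0x67  0x67  0xf3  0xb4  0x7b ]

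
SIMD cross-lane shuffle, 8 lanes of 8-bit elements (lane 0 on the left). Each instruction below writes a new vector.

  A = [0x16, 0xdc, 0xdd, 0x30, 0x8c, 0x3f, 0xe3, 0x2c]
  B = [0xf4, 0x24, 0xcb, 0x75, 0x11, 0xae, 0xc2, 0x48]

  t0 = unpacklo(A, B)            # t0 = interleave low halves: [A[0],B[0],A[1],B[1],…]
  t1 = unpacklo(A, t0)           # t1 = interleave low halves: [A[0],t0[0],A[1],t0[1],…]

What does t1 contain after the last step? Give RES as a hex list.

RES = [ 0x16  0x16  0xdc  0xf4  0xdd  0xdc  0x30  0x24 ]

t0 = [0x16, 0xf4, 0xdc, 0x24, 0xdd, 0xcb, 0x30, 0x75]
t1 = [0x16, 0x16, 0xdc, 0xf4, 0xdd, 0xdc, 0x30, 0x24]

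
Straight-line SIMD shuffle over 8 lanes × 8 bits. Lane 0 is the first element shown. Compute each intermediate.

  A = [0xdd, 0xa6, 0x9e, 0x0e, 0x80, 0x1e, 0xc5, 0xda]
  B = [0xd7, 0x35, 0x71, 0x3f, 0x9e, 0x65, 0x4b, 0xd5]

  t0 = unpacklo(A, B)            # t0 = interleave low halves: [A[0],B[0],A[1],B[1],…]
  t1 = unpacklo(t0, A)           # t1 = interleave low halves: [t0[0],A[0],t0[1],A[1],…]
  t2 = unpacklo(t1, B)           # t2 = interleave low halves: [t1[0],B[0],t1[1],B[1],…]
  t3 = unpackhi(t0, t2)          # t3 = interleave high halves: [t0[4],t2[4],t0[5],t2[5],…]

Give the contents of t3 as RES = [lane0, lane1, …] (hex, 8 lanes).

→ t0 |dd|d7|a6|35|9e|71|0e|3f|
→ t1 |dd|dd|d7|a6|a6|9e|35|0e|
→ t2 |dd|d7|dd|35|d7|71|a6|3f|
→ t3 |9e|d7|71|71|0e|a6|3f|3f|

RES = [ 0x9e  0xd7  0x71  0x71  0x0e  0xa6  0x3f  0x3f ]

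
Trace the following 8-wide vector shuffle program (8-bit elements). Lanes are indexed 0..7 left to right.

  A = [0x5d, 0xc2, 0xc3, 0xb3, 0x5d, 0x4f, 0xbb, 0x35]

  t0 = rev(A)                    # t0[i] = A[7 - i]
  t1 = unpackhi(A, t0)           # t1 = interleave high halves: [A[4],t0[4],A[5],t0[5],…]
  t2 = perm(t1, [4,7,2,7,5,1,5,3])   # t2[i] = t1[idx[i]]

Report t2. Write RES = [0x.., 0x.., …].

RES = [0xbb, 0x5d, 0x4f, 0x5d, 0xc2, 0xb3, 0xc2, 0xc3]

→ t0 |35|bb|4f|5d|b3|c3|c2|5d|
→ t1 |5d|b3|4f|c3|bb|c2|35|5d|
→ t2 |bb|5d|4f|5d|c2|b3|c2|c3|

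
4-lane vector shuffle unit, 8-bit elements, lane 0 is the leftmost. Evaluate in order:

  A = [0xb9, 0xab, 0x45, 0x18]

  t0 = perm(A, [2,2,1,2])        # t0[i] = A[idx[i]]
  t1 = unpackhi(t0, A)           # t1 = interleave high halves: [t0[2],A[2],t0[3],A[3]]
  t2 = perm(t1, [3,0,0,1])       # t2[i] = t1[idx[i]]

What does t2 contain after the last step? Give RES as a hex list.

RES = [0x18, 0xab, 0xab, 0x45]

→ t0 |45|45|ab|45|
→ t1 |ab|45|45|18|
→ t2 |18|ab|ab|45|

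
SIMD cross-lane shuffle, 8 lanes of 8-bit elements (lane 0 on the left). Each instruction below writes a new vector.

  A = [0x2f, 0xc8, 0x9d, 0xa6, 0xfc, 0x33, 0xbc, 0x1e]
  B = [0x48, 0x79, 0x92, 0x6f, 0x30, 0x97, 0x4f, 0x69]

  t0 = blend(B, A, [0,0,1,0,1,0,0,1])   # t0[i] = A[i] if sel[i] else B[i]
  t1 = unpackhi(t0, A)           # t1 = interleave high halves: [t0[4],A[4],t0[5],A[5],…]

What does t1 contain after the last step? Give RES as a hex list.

t0 = [0x48, 0x79, 0x9d, 0x6f, 0xfc, 0x97, 0x4f, 0x1e]
t1 = [0xfc, 0xfc, 0x97, 0x33, 0x4f, 0xbc, 0x1e, 0x1e]

RES = [0xfc, 0xfc, 0x97, 0x33, 0x4f, 0xbc, 0x1e, 0x1e]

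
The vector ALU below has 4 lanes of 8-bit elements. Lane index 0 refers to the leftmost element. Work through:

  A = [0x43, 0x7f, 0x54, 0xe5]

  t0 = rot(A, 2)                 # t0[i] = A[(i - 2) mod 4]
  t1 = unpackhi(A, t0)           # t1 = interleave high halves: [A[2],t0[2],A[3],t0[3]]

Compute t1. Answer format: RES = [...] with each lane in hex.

→ t0 |54|e5|43|7f|
→ t1 |54|43|e5|7f|

RES = [ 0x54  0x43  0xe5  0x7f ]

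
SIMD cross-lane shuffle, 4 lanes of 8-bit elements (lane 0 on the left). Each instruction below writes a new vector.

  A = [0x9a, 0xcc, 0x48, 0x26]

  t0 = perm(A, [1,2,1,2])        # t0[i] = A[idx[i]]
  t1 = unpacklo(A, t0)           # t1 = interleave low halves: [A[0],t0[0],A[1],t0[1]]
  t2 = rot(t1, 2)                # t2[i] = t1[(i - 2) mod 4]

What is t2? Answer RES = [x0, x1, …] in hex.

RES = [0xcc, 0x48, 0x9a, 0xcc]

  t0: cc 48 cc 48
  t1: 9a cc cc 48
  t2: cc 48 9a cc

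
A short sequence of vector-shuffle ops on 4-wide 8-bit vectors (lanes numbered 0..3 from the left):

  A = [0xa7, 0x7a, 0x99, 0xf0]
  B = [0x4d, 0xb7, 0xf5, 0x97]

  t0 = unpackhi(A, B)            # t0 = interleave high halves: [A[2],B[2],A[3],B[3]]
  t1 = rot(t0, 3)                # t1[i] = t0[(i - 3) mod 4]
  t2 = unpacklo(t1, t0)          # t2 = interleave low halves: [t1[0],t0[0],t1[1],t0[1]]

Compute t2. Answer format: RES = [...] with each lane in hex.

RES = [ 0xf5  0x99  0xf0  0xf5 ]

t0 = [0x99, 0xf5, 0xf0, 0x97]
t1 = [0xf5, 0xf0, 0x97, 0x99]
t2 = [0xf5, 0x99, 0xf0, 0xf5]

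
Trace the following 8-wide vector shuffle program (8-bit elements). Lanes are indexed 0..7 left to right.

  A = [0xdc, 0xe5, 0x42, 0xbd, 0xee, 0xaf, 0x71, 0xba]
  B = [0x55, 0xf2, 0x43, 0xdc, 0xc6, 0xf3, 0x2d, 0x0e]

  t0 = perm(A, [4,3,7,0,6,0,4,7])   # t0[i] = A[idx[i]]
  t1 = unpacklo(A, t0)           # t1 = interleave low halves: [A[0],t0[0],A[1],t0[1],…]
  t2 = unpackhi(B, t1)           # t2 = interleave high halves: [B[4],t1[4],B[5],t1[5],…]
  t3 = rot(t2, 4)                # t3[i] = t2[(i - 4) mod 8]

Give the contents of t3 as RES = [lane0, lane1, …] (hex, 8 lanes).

RES = [ 0x2d  0xbd  0x0e  0xdc  0xc6  0x42  0xf3  0xba ]

  t0: ee bd ba dc 71 dc ee ba
  t1: dc ee e5 bd 42 ba bd dc
  t2: c6 42 f3 ba 2d bd 0e dc
  t3: 2d bd 0e dc c6 42 f3 ba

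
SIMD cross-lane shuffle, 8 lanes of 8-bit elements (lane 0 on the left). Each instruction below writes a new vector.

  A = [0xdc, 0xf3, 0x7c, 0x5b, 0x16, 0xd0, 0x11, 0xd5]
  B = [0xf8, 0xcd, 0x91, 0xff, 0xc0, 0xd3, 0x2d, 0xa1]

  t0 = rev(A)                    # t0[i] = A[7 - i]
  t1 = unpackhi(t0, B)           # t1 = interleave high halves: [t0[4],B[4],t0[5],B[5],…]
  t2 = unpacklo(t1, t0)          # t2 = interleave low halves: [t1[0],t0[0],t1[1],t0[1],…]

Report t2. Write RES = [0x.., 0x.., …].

→ t0 |d5|11|d0|16|5b|7c|f3|dc|
→ t1 |5b|c0|7c|d3|f3|2d|dc|a1|
→ t2 |5b|d5|c0|11|7c|d0|d3|16|

RES = [0x5b, 0xd5, 0xc0, 0x11, 0x7c, 0xd0, 0xd3, 0x16]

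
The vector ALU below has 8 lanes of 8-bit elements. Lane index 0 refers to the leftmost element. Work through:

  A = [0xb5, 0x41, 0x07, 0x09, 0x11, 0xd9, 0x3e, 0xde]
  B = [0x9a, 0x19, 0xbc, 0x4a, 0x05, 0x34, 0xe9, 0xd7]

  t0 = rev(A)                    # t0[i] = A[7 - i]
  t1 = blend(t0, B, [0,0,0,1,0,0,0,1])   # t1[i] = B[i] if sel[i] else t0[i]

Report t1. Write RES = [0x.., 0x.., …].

  t0: de 3e d9 11 09 07 41 b5
  t1: de 3e d9 4a 09 07 41 d7

RES = [0xde, 0x3e, 0xd9, 0x4a, 0x09, 0x07, 0x41, 0xd7]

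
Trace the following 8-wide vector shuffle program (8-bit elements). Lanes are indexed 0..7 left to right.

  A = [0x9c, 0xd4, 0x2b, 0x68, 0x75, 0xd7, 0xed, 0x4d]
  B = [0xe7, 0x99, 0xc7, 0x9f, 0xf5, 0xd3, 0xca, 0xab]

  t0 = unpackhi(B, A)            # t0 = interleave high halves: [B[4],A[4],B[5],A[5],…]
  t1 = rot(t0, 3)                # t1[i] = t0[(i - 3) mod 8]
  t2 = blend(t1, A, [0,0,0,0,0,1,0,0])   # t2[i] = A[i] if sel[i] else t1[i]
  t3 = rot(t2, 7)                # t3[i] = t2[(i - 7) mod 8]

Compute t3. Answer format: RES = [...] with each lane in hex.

→ t0 |f5|75|d3|d7|ca|ed|ab|4d|
→ t1 |ed|ab|4d|f5|75|d3|d7|ca|
→ t2 |ed|ab|4d|f5|75|d7|d7|ca|
→ t3 |ab|4d|f5|75|d7|d7|ca|ed|

RES = [0xab, 0x4d, 0xf5, 0x75, 0xd7, 0xd7, 0xca, 0xed]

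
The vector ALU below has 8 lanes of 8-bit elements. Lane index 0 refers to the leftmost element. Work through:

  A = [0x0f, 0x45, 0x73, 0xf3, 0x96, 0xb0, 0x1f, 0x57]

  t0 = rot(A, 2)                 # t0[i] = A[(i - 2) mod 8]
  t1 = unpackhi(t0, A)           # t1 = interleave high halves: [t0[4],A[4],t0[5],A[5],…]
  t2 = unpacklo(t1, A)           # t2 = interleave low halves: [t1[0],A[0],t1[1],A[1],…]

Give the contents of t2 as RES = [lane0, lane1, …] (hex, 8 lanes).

RES = [ 0x73  0x0f  0x96  0x45  0xf3  0x73  0xb0  0xf3 ]

t0 = [0x1f, 0x57, 0x0f, 0x45, 0x73, 0xf3, 0x96, 0xb0]
t1 = [0x73, 0x96, 0xf3, 0xb0, 0x96, 0x1f, 0xb0, 0x57]
t2 = [0x73, 0x0f, 0x96, 0x45, 0xf3, 0x73, 0xb0, 0xf3]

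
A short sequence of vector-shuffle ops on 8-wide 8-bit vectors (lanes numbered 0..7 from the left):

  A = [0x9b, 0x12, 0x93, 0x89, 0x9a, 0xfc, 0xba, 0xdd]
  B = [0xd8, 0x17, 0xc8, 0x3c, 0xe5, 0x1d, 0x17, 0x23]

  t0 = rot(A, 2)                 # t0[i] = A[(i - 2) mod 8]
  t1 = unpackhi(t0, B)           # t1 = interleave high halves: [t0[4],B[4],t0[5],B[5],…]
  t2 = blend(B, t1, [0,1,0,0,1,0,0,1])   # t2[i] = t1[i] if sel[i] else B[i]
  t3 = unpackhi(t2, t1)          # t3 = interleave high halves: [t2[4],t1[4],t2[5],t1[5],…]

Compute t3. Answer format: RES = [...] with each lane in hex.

→ t0 |ba|dd|9b|12|93|89|9a|fc|
→ t1 |93|e5|89|1d|9a|17|fc|23|
→ t2 |d8|e5|c8|3c|9a|1d|17|23|
→ t3 |9a|9a|1d|17|17|fc|23|23|

RES = [0x9a, 0x9a, 0x1d, 0x17, 0x17, 0xfc, 0x23, 0x23]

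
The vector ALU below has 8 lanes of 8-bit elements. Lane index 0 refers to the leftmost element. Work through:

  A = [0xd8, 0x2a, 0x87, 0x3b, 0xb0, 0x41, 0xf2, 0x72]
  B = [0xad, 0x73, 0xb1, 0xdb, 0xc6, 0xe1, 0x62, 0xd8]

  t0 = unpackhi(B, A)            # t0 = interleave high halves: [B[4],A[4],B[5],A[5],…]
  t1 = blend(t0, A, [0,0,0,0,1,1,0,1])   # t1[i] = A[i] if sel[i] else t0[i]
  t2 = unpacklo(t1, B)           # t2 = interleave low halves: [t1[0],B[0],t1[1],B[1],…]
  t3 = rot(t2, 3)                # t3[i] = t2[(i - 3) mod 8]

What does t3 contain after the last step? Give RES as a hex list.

t0 = [0xc6, 0xb0, 0xe1, 0x41, 0x62, 0xf2, 0xd8, 0x72]
t1 = [0xc6, 0xb0, 0xe1, 0x41, 0xb0, 0x41, 0xd8, 0x72]
t2 = [0xc6, 0xad, 0xb0, 0x73, 0xe1, 0xb1, 0x41, 0xdb]
t3 = [0xb1, 0x41, 0xdb, 0xc6, 0xad, 0xb0, 0x73, 0xe1]

RES = [ 0xb1  0x41  0xdb  0xc6  0xad  0xb0  0x73  0xe1 ]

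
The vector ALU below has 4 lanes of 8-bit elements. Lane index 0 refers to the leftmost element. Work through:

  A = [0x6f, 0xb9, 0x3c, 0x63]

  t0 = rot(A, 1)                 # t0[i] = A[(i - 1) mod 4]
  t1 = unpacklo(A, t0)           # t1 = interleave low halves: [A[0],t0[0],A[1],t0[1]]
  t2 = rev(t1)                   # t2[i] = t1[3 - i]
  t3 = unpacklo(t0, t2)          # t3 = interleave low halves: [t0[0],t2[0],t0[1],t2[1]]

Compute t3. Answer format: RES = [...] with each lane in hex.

→ t0 |63|6f|b9|3c|
→ t1 |6f|63|b9|6f|
→ t2 |6f|b9|63|6f|
→ t3 |63|6f|6f|b9|

RES = [0x63, 0x6f, 0x6f, 0xb9]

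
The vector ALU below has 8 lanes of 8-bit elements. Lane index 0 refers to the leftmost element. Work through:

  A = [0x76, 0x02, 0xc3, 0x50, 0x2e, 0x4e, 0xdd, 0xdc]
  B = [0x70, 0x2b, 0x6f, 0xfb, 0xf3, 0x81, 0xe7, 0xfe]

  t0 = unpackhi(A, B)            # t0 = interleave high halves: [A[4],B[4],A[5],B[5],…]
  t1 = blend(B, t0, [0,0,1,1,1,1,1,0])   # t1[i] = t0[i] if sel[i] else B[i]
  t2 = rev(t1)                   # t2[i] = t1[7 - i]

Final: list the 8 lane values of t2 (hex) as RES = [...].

t0 = [0x2e, 0xf3, 0x4e, 0x81, 0xdd, 0xe7, 0xdc, 0xfe]
t1 = [0x70, 0x2b, 0x4e, 0x81, 0xdd, 0xe7, 0xdc, 0xfe]
t2 = [0xfe, 0xdc, 0xe7, 0xdd, 0x81, 0x4e, 0x2b, 0x70]

RES = [ 0xfe  0xdc  0xe7  0xdd  0x81  0x4e  0x2b  0x70 ]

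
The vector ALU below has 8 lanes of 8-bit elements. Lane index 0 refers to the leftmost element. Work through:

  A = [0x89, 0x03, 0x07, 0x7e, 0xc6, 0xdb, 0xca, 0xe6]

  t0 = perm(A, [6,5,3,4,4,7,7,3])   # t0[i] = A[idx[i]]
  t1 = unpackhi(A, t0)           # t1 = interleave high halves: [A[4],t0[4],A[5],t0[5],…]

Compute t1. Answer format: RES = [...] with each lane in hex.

  t0: ca db 7e c6 c6 e6 e6 7e
  t1: c6 c6 db e6 ca e6 e6 7e

RES = [ 0xc6  0xc6  0xdb  0xe6  0xca  0xe6  0xe6  0x7e ]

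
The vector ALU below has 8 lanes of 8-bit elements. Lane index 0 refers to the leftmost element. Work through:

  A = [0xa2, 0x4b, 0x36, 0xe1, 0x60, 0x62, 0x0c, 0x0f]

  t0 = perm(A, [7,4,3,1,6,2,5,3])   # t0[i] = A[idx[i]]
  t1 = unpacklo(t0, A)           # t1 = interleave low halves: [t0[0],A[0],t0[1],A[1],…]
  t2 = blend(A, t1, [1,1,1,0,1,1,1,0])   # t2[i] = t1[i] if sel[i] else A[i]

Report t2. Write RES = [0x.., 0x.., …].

RES = [0x0f, 0xa2, 0x60, 0xe1, 0xe1, 0x36, 0x4b, 0x0f]

→ t0 |0f|60|e1|4b|0c|36|62|e1|
→ t1 |0f|a2|60|4b|e1|36|4b|e1|
→ t2 |0f|a2|60|e1|e1|36|4b|0f|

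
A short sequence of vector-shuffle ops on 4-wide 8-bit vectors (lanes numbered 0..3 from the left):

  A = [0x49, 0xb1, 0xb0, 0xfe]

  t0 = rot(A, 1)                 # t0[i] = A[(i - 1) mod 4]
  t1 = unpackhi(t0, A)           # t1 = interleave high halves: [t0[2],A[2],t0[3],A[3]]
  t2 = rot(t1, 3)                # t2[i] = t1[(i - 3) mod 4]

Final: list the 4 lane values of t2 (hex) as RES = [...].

  t0: fe 49 b1 b0
  t1: b1 b0 b0 fe
  t2: b0 b0 fe b1

RES = [0xb0, 0xb0, 0xfe, 0xb1]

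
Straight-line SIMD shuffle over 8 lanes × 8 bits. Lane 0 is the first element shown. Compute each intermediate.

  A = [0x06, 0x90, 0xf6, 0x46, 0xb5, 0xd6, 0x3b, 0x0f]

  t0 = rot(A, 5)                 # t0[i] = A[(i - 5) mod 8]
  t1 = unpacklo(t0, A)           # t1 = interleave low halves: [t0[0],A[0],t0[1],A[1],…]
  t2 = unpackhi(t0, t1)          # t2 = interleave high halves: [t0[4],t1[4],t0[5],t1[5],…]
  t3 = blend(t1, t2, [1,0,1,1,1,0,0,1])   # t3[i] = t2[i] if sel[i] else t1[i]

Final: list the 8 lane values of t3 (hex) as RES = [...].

t0 = [0x46, 0xb5, 0xd6, 0x3b, 0x0f, 0x06, 0x90, 0xf6]
t1 = [0x46, 0x06, 0xb5, 0x90, 0xd6, 0xf6, 0x3b, 0x46]
t2 = [0x0f, 0xd6, 0x06, 0xf6, 0x90, 0x3b, 0xf6, 0x46]
t3 = [0x0f, 0x06, 0x06, 0xf6, 0x90, 0xf6, 0x3b, 0x46]

RES = [ 0x0f  0x06  0x06  0xf6  0x90  0xf6  0x3b  0x46 ]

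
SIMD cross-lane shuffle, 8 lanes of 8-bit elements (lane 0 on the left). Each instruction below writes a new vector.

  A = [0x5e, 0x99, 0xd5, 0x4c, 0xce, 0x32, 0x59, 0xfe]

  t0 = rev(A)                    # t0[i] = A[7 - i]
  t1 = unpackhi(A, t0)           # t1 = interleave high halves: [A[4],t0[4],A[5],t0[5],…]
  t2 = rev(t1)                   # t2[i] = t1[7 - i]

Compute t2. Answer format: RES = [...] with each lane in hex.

RES = [0x5e, 0xfe, 0x99, 0x59, 0xd5, 0x32, 0x4c, 0xce]

t0 = [0xfe, 0x59, 0x32, 0xce, 0x4c, 0xd5, 0x99, 0x5e]
t1 = [0xce, 0x4c, 0x32, 0xd5, 0x59, 0x99, 0xfe, 0x5e]
t2 = [0x5e, 0xfe, 0x99, 0x59, 0xd5, 0x32, 0x4c, 0xce]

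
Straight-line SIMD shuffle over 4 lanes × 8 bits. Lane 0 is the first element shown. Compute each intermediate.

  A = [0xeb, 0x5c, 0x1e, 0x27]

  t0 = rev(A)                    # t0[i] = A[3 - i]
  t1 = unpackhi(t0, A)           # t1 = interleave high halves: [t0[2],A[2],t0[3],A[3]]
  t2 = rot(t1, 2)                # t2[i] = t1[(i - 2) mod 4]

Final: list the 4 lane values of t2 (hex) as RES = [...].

RES = [0xeb, 0x27, 0x5c, 0x1e]

  t0: 27 1e 5c eb
  t1: 5c 1e eb 27
  t2: eb 27 5c 1e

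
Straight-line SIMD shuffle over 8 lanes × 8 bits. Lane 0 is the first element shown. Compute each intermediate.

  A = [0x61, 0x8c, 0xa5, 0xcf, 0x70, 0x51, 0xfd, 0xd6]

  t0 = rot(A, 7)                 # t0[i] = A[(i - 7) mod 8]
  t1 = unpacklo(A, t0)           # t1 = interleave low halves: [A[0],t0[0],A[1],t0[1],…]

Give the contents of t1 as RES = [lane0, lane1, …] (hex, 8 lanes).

  t0: 8c a5 cf 70 51 fd d6 61
  t1: 61 8c 8c a5 a5 cf cf 70

RES = [0x61, 0x8c, 0x8c, 0xa5, 0xa5, 0xcf, 0xcf, 0x70]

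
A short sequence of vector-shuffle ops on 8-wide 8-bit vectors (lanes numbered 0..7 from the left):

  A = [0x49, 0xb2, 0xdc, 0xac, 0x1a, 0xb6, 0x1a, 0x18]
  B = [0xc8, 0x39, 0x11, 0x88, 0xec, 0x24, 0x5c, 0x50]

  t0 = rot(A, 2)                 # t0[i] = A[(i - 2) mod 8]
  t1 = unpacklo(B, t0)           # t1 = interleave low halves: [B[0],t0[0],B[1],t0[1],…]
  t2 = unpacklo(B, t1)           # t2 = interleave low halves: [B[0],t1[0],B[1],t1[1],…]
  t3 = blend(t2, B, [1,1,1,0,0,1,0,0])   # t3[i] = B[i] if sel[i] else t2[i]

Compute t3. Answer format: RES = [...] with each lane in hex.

RES = [ 0xc8  0x39  0x11  0x1a  0x11  0x24  0x88  0x18 ]

t0 = [0x1a, 0x18, 0x49, 0xb2, 0xdc, 0xac, 0x1a, 0xb6]
t1 = [0xc8, 0x1a, 0x39, 0x18, 0x11, 0x49, 0x88, 0xb2]
t2 = [0xc8, 0xc8, 0x39, 0x1a, 0x11, 0x39, 0x88, 0x18]
t3 = [0xc8, 0x39, 0x11, 0x1a, 0x11, 0x24, 0x88, 0x18]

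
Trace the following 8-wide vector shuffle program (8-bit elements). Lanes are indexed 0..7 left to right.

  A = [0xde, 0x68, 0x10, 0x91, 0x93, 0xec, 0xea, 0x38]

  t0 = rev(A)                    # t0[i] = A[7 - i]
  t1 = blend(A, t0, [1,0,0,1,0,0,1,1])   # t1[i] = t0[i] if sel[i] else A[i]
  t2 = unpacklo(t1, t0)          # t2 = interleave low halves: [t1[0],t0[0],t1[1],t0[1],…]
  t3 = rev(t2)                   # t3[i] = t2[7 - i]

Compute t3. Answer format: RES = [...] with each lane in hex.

  t0: 38 ea ec 93 91 10 68 de
  t1: 38 68 10 93 93 ec 68 de
  t2: 38 38 68 ea 10 ec 93 93
  t3: 93 93 ec 10 ea 68 38 38

RES = [ 0x93  0x93  0xec  0x10  0xea  0x68  0x38  0x38 ]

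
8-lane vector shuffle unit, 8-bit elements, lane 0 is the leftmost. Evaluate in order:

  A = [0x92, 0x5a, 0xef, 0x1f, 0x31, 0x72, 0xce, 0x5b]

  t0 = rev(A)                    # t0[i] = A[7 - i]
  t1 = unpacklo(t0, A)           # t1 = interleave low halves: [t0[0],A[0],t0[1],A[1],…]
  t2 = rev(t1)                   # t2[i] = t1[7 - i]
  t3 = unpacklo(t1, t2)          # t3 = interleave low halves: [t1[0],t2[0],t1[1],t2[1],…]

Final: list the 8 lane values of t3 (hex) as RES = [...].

RES = [0x5b, 0x1f, 0x92, 0x31, 0xce, 0xef, 0x5a, 0x72]

t0 = [0x5b, 0xce, 0x72, 0x31, 0x1f, 0xef, 0x5a, 0x92]
t1 = [0x5b, 0x92, 0xce, 0x5a, 0x72, 0xef, 0x31, 0x1f]
t2 = [0x1f, 0x31, 0xef, 0x72, 0x5a, 0xce, 0x92, 0x5b]
t3 = [0x5b, 0x1f, 0x92, 0x31, 0xce, 0xef, 0x5a, 0x72]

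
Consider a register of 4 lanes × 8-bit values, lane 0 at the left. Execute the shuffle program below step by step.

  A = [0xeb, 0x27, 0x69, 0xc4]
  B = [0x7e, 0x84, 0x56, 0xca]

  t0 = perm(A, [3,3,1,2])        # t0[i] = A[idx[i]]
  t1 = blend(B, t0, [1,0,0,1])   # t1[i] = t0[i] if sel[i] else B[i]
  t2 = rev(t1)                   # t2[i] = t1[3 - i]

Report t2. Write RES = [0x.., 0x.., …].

RES = [ 0x69  0x56  0x84  0xc4 ]

  t0: c4 c4 27 69
  t1: c4 84 56 69
  t2: 69 56 84 c4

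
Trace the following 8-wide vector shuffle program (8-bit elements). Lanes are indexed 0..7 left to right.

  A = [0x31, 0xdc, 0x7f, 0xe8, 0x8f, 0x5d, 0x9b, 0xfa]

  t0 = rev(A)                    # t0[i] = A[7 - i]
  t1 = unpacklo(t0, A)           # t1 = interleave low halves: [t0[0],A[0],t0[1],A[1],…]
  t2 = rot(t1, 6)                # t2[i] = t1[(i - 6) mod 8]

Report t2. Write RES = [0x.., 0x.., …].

t0 = [0xfa, 0x9b, 0x5d, 0x8f, 0xe8, 0x7f, 0xdc, 0x31]
t1 = [0xfa, 0x31, 0x9b, 0xdc, 0x5d, 0x7f, 0x8f, 0xe8]
t2 = [0x9b, 0xdc, 0x5d, 0x7f, 0x8f, 0xe8, 0xfa, 0x31]

RES = [ 0x9b  0xdc  0x5d  0x7f  0x8f  0xe8  0xfa  0x31 ]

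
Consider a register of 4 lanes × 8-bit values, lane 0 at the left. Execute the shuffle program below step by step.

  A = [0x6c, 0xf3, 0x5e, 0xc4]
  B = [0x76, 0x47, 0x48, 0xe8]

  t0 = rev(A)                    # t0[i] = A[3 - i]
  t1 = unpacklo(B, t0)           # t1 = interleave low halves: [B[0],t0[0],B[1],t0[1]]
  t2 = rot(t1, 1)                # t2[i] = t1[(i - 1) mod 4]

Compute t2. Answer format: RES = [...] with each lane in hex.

RES = [ 0x5e  0x76  0xc4  0x47 ]

t0 = [0xc4, 0x5e, 0xf3, 0x6c]
t1 = [0x76, 0xc4, 0x47, 0x5e]
t2 = [0x5e, 0x76, 0xc4, 0x47]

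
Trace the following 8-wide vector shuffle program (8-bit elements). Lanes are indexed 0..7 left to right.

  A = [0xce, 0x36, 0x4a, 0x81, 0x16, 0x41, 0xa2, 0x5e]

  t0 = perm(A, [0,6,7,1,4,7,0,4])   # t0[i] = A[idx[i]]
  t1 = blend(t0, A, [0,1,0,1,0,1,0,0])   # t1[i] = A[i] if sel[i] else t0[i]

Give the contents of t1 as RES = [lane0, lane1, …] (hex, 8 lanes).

RES = [ 0xce  0x36  0x5e  0x81  0x16  0x41  0xce  0x16 ]

  t0: ce a2 5e 36 16 5e ce 16
  t1: ce 36 5e 81 16 41 ce 16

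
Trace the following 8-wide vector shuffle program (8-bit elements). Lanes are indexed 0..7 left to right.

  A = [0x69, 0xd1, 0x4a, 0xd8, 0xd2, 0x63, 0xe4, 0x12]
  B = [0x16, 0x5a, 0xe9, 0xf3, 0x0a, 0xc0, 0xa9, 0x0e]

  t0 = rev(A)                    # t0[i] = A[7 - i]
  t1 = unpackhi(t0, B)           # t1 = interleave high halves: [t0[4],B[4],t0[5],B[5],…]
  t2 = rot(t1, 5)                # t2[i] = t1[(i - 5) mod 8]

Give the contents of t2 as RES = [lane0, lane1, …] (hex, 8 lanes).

  t0: 12 e4 63 d2 d8 4a d1 69
  t1: d8 0a 4a c0 d1 a9 69 0e
  t2: c0 d1 a9 69 0e d8 0a 4a

RES = [ 0xc0  0xd1  0xa9  0x69  0x0e  0xd8  0x0a  0x4a ]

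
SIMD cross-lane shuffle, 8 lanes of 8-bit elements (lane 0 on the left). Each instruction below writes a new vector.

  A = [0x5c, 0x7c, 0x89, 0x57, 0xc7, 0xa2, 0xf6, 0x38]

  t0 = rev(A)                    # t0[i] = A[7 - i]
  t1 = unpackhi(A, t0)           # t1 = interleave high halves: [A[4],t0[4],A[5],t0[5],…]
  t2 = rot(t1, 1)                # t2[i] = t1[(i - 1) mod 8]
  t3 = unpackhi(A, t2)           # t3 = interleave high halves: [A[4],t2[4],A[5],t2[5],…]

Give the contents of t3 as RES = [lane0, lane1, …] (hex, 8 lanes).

RES = [ 0xc7  0x89  0xa2  0xf6  0xf6  0x7c  0x38  0x38 ]

  t0: 38 f6 a2 c7 57 89 7c 5c
  t1: c7 57 a2 89 f6 7c 38 5c
  t2: 5c c7 57 a2 89 f6 7c 38
  t3: c7 89 a2 f6 f6 7c 38 38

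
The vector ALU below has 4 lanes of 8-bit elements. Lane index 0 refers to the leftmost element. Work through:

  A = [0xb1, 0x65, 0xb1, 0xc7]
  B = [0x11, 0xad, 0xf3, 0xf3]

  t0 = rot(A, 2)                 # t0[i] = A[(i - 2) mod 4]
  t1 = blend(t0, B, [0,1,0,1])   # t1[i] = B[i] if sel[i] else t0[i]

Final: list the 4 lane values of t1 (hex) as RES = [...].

t0 = [0xb1, 0xc7, 0xb1, 0x65]
t1 = [0xb1, 0xad, 0xb1, 0xf3]

RES = [0xb1, 0xad, 0xb1, 0xf3]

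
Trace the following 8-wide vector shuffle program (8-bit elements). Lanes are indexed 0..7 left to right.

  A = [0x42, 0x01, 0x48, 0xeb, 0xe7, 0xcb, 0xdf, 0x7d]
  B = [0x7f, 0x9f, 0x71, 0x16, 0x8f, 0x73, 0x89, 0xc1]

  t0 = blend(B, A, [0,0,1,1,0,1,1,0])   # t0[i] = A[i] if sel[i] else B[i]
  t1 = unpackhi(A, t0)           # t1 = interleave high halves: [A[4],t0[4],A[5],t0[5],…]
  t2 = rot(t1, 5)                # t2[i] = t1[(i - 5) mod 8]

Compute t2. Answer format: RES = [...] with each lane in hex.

→ t0 |7f|9f|48|eb|8f|cb|df|c1|
→ t1 |e7|8f|cb|cb|df|df|7d|c1|
→ t2 |cb|df|df|7d|c1|e7|8f|cb|

RES = [ 0xcb  0xdf  0xdf  0x7d  0xc1  0xe7  0x8f  0xcb ]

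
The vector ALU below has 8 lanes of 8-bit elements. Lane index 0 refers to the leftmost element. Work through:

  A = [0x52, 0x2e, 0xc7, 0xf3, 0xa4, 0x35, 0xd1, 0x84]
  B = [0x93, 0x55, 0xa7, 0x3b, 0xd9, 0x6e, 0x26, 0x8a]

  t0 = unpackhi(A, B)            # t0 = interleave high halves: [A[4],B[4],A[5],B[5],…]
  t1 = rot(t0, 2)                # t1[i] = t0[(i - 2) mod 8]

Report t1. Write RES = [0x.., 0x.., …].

RES = [0x84, 0x8a, 0xa4, 0xd9, 0x35, 0x6e, 0xd1, 0x26]

t0 = [0xa4, 0xd9, 0x35, 0x6e, 0xd1, 0x26, 0x84, 0x8a]
t1 = [0x84, 0x8a, 0xa4, 0xd9, 0x35, 0x6e, 0xd1, 0x26]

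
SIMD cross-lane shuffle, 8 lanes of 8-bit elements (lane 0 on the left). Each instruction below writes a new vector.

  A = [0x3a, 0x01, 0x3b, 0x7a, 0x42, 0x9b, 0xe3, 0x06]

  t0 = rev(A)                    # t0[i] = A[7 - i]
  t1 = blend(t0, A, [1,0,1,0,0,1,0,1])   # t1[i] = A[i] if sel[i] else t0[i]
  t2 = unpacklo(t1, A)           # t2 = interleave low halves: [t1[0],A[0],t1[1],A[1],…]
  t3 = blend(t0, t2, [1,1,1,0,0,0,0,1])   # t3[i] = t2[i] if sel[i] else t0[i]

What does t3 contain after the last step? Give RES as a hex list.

RES = [0x3a, 0x3a, 0xe3, 0x42, 0x7a, 0x3b, 0x01, 0x7a]

  t0: 06 e3 9b 42 7a 3b 01 3a
  t1: 3a e3 3b 42 7a 9b 01 06
  t2: 3a 3a e3 01 3b 3b 42 7a
  t3: 3a 3a e3 42 7a 3b 01 7a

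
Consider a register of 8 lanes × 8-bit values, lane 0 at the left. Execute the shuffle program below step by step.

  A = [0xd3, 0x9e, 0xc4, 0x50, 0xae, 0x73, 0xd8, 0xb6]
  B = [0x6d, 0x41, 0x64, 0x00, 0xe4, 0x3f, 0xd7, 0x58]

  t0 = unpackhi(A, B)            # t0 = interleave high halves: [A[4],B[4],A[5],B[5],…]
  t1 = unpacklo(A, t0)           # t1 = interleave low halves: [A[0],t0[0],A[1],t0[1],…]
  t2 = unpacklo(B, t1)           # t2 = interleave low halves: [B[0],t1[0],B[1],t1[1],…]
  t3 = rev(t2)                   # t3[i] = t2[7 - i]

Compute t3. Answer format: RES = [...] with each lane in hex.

RES = [0xe4, 0x00, 0x9e, 0x64, 0xae, 0x41, 0xd3, 0x6d]

  t0: ae e4 73 3f d8 d7 b6 58
  t1: d3 ae 9e e4 c4 73 50 3f
  t2: 6d d3 41 ae 64 9e 00 e4
  t3: e4 00 9e 64 ae 41 d3 6d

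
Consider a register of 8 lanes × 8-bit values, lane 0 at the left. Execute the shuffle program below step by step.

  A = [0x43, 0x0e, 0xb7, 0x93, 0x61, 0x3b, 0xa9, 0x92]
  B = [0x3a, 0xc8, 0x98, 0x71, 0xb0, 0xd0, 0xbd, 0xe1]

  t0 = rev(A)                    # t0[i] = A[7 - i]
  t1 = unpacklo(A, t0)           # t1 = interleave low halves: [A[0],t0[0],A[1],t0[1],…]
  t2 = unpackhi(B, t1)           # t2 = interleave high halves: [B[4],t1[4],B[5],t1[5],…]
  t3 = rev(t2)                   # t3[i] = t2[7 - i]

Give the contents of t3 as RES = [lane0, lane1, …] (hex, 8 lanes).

  t0: 92 a9 3b 61 93 b7 0e 43
  t1: 43 92 0e a9 b7 3b 93 61
  t2: b0 b7 d0 3b bd 93 e1 61
  t3: 61 e1 93 bd 3b d0 b7 b0

RES = [0x61, 0xe1, 0x93, 0xbd, 0x3b, 0xd0, 0xb7, 0xb0]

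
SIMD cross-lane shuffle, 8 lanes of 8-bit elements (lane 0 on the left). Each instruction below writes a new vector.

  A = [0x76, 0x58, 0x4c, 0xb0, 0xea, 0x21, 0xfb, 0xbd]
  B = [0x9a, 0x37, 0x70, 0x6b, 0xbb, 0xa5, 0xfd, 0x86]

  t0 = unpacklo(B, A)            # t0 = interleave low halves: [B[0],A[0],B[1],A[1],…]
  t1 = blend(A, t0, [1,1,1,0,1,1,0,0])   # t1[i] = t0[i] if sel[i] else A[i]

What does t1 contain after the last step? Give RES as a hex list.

RES = [ 0x9a  0x76  0x37  0xb0  0x70  0x4c  0xfb  0xbd ]

  t0: 9a 76 37 58 70 4c 6b b0
  t1: 9a 76 37 b0 70 4c fb bd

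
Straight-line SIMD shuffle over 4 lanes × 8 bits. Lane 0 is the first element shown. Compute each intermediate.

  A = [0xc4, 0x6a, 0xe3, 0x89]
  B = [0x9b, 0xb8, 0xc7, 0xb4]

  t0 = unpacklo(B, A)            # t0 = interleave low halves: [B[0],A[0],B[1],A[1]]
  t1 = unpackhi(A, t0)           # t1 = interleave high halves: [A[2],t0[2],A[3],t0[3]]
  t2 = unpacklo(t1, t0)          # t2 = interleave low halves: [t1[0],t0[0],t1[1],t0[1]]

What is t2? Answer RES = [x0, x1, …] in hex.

RES = [ 0xe3  0x9b  0xb8  0xc4 ]

  t0: 9b c4 b8 6a
  t1: e3 b8 89 6a
  t2: e3 9b b8 c4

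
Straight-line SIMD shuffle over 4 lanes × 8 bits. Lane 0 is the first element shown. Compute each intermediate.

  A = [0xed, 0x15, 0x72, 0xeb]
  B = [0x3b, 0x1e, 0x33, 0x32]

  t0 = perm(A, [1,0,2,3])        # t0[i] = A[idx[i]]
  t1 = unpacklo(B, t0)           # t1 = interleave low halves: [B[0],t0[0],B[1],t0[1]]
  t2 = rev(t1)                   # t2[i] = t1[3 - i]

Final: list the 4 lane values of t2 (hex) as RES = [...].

t0 = [0x15, 0xed, 0x72, 0xeb]
t1 = [0x3b, 0x15, 0x1e, 0xed]
t2 = [0xed, 0x1e, 0x15, 0x3b]

RES = [ 0xed  0x1e  0x15  0x3b ]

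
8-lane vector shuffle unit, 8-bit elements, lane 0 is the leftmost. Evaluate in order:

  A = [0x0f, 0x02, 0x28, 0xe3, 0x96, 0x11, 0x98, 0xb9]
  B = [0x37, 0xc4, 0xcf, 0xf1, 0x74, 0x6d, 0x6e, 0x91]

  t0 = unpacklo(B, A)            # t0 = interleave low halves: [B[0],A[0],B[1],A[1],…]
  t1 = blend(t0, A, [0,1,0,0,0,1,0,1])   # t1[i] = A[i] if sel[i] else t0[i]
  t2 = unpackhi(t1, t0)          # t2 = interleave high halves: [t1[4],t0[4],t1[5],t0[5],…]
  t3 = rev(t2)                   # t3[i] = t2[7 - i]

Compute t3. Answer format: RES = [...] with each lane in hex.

RES = [ 0xe3  0xb9  0xf1  0xf1  0x28  0x11  0xcf  0xcf ]

t0 = [0x37, 0x0f, 0xc4, 0x02, 0xcf, 0x28, 0xf1, 0xe3]
t1 = [0x37, 0x02, 0xc4, 0x02, 0xcf, 0x11, 0xf1, 0xb9]
t2 = [0xcf, 0xcf, 0x11, 0x28, 0xf1, 0xf1, 0xb9, 0xe3]
t3 = [0xe3, 0xb9, 0xf1, 0xf1, 0x28, 0x11, 0xcf, 0xcf]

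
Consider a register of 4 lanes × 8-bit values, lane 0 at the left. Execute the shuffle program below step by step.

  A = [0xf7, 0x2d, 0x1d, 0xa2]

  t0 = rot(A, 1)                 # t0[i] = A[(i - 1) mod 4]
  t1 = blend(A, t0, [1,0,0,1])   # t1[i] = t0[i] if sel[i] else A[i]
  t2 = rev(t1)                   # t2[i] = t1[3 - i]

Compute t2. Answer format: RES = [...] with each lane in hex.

  t0: a2 f7 2d 1d
  t1: a2 2d 1d 1d
  t2: 1d 1d 2d a2

RES = [0x1d, 0x1d, 0x2d, 0xa2]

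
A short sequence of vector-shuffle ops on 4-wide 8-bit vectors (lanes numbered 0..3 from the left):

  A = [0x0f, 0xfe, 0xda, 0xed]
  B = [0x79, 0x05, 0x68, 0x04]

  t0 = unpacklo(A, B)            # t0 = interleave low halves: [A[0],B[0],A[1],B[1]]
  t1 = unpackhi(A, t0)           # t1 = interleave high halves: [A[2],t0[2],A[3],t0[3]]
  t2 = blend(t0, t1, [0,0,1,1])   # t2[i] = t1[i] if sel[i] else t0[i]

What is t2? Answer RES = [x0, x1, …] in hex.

RES = [0x0f, 0x79, 0xed, 0x05]

→ t0 |0f|79|fe|05|
→ t1 |da|fe|ed|05|
→ t2 |0f|79|ed|05|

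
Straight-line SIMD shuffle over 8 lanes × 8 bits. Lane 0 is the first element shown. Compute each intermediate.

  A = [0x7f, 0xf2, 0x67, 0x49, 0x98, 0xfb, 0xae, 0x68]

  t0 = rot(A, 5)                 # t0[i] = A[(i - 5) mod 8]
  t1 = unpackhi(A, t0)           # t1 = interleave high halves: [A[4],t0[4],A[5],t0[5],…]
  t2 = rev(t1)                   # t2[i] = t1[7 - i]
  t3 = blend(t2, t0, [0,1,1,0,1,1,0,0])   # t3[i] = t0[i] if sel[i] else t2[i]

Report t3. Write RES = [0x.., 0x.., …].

RES = [ 0x67  0x98  0xfb  0xae  0x68  0x7f  0x68  0x98 ]

t0 = [0x49, 0x98, 0xfb, 0xae, 0x68, 0x7f, 0xf2, 0x67]
t1 = [0x98, 0x68, 0xfb, 0x7f, 0xae, 0xf2, 0x68, 0x67]
t2 = [0x67, 0x68, 0xf2, 0xae, 0x7f, 0xfb, 0x68, 0x98]
t3 = [0x67, 0x98, 0xfb, 0xae, 0x68, 0x7f, 0x68, 0x98]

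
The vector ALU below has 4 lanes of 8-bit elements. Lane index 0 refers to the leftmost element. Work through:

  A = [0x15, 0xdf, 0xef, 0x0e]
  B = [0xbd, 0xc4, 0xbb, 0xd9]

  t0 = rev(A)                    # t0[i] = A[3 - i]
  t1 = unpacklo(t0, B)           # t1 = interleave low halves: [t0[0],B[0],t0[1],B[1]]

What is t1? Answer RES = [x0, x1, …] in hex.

RES = [0x0e, 0xbd, 0xef, 0xc4]

  t0: 0e ef df 15
  t1: 0e bd ef c4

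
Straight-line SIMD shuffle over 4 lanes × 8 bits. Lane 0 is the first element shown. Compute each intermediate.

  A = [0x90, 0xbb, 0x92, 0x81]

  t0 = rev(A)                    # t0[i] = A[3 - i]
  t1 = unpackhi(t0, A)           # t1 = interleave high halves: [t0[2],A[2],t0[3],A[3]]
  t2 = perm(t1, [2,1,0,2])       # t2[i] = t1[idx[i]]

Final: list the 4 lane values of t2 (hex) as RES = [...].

  t0: 81 92 bb 90
  t1: bb 92 90 81
  t2: 90 92 bb 90

RES = [0x90, 0x92, 0xbb, 0x90]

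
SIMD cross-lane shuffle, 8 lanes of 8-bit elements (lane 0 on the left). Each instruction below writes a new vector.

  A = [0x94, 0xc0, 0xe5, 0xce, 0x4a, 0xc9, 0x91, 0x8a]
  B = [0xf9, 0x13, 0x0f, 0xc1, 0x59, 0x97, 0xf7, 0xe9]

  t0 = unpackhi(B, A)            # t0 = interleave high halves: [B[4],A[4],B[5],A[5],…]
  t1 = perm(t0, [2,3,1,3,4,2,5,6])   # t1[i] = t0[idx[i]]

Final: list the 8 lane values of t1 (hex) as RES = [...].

RES = [ 0x97  0xc9  0x4a  0xc9  0xf7  0x97  0x91  0xe9 ]

  t0: 59 4a 97 c9 f7 91 e9 8a
  t1: 97 c9 4a c9 f7 97 91 e9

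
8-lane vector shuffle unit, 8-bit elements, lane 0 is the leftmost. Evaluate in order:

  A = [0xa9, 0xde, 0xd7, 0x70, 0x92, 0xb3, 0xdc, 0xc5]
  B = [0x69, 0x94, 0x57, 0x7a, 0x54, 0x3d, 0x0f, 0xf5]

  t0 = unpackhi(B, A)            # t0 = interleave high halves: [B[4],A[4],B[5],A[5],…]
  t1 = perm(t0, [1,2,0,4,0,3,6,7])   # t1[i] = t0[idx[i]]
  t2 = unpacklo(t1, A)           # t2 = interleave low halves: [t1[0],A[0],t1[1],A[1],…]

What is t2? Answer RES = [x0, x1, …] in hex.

RES = [0x92, 0xa9, 0x3d, 0xde, 0x54, 0xd7, 0x0f, 0x70]

t0 = [0x54, 0x92, 0x3d, 0xb3, 0x0f, 0xdc, 0xf5, 0xc5]
t1 = [0x92, 0x3d, 0x54, 0x0f, 0x54, 0xb3, 0xf5, 0xc5]
t2 = [0x92, 0xa9, 0x3d, 0xde, 0x54, 0xd7, 0x0f, 0x70]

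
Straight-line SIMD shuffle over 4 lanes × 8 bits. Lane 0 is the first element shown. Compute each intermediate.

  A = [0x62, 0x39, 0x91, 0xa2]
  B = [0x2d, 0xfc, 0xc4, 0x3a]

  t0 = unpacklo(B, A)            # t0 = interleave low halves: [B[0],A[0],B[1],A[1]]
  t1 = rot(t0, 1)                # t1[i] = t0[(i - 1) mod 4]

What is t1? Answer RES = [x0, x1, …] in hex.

RES = [ 0x39  0x2d  0x62  0xfc ]

t0 = [0x2d, 0x62, 0xfc, 0x39]
t1 = [0x39, 0x2d, 0x62, 0xfc]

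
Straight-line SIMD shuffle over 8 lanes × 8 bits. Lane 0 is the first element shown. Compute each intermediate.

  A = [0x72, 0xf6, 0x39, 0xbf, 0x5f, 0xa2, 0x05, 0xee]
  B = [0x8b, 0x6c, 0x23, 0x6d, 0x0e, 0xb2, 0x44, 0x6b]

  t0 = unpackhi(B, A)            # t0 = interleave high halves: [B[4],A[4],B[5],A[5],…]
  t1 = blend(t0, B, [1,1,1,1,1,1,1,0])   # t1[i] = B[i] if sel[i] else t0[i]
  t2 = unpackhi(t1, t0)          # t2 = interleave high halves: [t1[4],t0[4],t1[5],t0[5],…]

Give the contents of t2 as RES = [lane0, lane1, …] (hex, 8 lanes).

t0 = [0x0e, 0x5f, 0xb2, 0xa2, 0x44, 0x05, 0x6b, 0xee]
t1 = [0x8b, 0x6c, 0x23, 0x6d, 0x0e, 0xb2, 0x44, 0xee]
t2 = [0x0e, 0x44, 0xb2, 0x05, 0x44, 0x6b, 0xee, 0xee]

RES = [0x0e, 0x44, 0xb2, 0x05, 0x44, 0x6b, 0xee, 0xee]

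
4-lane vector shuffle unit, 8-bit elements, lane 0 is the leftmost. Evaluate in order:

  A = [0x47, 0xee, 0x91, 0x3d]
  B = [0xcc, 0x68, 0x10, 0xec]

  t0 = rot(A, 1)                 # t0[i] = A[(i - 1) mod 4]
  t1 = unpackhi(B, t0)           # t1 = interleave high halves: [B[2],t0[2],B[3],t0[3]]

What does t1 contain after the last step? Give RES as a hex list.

→ t0 |3d|47|ee|91|
→ t1 |10|ee|ec|91|

RES = [ 0x10  0xee  0xec  0x91 ]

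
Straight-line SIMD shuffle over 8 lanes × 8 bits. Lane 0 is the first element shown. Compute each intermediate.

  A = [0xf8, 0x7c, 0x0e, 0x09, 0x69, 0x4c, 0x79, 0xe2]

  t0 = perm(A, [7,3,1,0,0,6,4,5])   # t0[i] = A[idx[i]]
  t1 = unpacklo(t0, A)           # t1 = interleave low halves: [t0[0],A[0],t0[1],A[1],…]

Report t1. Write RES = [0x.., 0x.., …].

t0 = [0xe2, 0x09, 0x7c, 0xf8, 0xf8, 0x79, 0x69, 0x4c]
t1 = [0xe2, 0xf8, 0x09, 0x7c, 0x7c, 0x0e, 0xf8, 0x09]

RES = [ 0xe2  0xf8  0x09  0x7c  0x7c  0x0e  0xf8  0x09 ]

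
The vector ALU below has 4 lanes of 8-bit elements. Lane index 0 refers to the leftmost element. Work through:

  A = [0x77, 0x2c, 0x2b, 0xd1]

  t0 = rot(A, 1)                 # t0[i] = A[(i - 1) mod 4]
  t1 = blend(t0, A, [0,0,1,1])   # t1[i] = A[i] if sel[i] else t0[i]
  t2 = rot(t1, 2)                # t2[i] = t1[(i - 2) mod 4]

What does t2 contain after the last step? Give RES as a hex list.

RES = [ 0x2b  0xd1  0xd1  0x77 ]

t0 = [0xd1, 0x77, 0x2c, 0x2b]
t1 = [0xd1, 0x77, 0x2b, 0xd1]
t2 = [0x2b, 0xd1, 0xd1, 0x77]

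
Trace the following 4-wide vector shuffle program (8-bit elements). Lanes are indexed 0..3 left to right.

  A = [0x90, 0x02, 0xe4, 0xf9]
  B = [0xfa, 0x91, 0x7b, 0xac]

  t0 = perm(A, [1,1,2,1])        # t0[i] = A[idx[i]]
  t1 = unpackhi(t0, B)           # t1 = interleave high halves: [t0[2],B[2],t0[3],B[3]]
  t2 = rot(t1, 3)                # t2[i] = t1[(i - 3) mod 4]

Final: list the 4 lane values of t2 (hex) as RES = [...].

→ t0 |02|02|e4|02|
→ t1 |e4|7b|02|ac|
→ t2 |7b|02|ac|e4|

RES = [ 0x7b  0x02  0xac  0xe4 ]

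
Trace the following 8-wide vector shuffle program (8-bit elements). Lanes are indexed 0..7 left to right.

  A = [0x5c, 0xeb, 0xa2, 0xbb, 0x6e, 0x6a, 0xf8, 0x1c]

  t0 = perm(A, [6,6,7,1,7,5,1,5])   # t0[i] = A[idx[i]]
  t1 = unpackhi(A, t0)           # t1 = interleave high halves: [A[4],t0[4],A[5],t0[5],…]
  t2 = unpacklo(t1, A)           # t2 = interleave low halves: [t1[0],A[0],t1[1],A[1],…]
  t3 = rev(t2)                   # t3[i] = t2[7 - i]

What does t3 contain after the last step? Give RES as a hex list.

→ t0 |f8|f8|1c|eb|1c|6a|eb|6a|
→ t1 |6e|1c|6a|6a|f8|eb|1c|6a|
→ t2 |6e|5c|1c|eb|6a|a2|6a|bb|
→ t3 |bb|6a|a2|6a|eb|1c|5c|6e|

RES = [0xbb, 0x6a, 0xa2, 0x6a, 0xeb, 0x1c, 0x5c, 0x6e]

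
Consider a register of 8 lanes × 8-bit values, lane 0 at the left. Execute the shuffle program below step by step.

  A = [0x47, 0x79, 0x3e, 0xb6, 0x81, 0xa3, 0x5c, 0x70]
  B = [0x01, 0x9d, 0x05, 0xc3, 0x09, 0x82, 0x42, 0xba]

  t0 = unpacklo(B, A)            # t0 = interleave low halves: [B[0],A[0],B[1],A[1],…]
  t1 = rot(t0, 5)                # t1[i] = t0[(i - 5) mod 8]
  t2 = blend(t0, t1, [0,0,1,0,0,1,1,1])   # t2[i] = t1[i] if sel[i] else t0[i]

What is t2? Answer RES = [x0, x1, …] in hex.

t0 = [0x01, 0x47, 0x9d, 0x79, 0x05, 0x3e, 0xc3, 0xb6]
t1 = [0x79, 0x05, 0x3e, 0xc3, 0xb6, 0x01, 0x47, 0x9d]
t2 = [0x01, 0x47, 0x3e, 0x79, 0x05, 0x01, 0x47, 0x9d]

RES = [0x01, 0x47, 0x3e, 0x79, 0x05, 0x01, 0x47, 0x9d]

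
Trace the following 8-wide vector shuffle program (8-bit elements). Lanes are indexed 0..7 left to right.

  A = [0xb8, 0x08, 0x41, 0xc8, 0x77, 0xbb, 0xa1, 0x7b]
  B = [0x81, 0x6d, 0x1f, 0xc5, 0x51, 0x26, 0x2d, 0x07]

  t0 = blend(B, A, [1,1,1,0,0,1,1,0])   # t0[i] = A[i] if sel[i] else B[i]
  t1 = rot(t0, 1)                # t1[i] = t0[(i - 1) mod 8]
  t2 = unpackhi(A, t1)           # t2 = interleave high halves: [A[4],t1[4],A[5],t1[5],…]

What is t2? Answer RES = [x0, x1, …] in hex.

t0 = [0xb8, 0x08, 0x41, 0xc5, 0x51, 0xbb, 0xa1, 0x07]
t1 = [0x07, 0xb8, 0x08, 0x41, 0xc5, 0x51, 0xbb, 0xa1]
t2 = [0x77, 0xc5, 0xbb, 0x51, 0xa1, 0xbb, 0x7b, 0xa1]

RES = [0x77, 0xc5, 0xbb, 0x51, 0xa1, 0xbb, 0x7b, 0xa1]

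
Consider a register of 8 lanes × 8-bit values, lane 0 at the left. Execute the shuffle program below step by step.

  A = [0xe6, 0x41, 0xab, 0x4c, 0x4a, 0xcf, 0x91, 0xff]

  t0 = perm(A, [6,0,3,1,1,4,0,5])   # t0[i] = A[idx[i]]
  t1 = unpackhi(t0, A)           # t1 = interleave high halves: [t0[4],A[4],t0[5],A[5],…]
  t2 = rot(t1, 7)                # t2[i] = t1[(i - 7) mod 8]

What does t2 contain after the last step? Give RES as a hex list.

→ t0 |91|e6|4c|41|41|4a|e6|cf|
→ t1 |41|4a|4a|cf|e6|91|cf|ff|
→ t2 |4a|4a|cf|e6|91|cf|ff|41|

RES = [0x4a, 0x4a, 0xcf, 0xe6, 0x91, 0xcf, 0xff, 0x41]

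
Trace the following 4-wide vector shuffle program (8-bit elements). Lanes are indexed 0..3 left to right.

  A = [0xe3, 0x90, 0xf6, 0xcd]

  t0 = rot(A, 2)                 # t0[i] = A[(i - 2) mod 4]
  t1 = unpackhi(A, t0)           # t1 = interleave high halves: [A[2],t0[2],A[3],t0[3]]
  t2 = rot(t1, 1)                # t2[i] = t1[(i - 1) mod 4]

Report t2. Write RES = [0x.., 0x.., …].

t0 = [0xf6, 0xcd, 0xe3, 0x90]
t1 = [0xf6, 0xe3, 0xcd, 0x90]
t2 = [0x90, 0xf6, 0xe3, 0xcd]

RES = [0x90, 0xf6, 0xe3, 0xcd]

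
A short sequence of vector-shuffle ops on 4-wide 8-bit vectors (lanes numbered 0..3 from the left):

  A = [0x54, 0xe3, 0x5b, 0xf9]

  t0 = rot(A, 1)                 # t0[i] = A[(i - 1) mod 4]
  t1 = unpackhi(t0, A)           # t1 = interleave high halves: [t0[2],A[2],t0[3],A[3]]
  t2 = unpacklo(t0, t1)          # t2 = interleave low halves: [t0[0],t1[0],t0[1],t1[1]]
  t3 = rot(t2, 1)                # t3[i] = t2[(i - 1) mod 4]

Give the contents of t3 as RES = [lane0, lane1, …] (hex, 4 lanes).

RES = [0x5b, 0xf9, 0xe3, 0x54]

t0 = [0xf9, 0x54, 0xe3, 0x5b]
t1 = [0xe3, 0x5b, 0x5b, 0xf9]
t2 = [0xf9, 0xe3, 0x54, 0x5b]
t3 = [0x5b, 0xf9, 0xe3, 0x54]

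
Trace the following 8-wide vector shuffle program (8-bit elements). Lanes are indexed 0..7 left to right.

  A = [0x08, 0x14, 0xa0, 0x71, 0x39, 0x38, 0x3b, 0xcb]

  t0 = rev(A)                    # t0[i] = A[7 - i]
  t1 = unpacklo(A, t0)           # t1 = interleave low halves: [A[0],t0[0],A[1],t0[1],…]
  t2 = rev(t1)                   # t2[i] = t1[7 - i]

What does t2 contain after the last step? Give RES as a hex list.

RES = [0x39, 0x71, 0x38, 0xa0, 0x3b, 0x14, 0xcb, 0x08]

  t0: cb 3b 38 39 71 a0 14 08
  t1: 08 cb 14 3b a0 38 71 39
  t2: 39 71 38 a0 3b 14 cb 08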